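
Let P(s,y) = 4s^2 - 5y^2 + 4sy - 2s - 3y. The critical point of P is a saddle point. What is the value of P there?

-1/12

∂P/∂s = 8s + 4y - 2 = 0 and ∂P/∂y = 4s - 10y - 3 = 0, so (s, y) = (1/3, -1/6).
The Hessian has P_{ss} = 8, P_{yy} = -10, P_{sy} = 4, giving D = -96 < 0, so the point is a saddle point.
P(1/3, -1/6) = -1/12.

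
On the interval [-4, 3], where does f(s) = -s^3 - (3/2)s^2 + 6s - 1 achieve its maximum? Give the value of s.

-4

f'(s) = -3s^2 - 3s + 6, which vanishes at s = -2 and s = 1.
Compare values at every candidate in [-4, 3]: f(-4) = 15,  f(-2) = -11,  f(1) = 5/2,  f(3) = -47/2.
Hence the absolute maximum is 15 at s = -4.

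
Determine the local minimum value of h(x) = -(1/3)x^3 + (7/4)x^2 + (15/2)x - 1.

Critical points: h'(x) = -x^2 + (7/2)x + 15/2 vanishes at x = -3/2, 5.
Since h''(x) = -2x + 7/2, we get h''(-3/2) = 13/2 > 0 ⇒ local minimum; h''(5) = -13/2 < 0 ⇒ local maximum.
The local minimum is h(-3/2) = -115/16.

-115/16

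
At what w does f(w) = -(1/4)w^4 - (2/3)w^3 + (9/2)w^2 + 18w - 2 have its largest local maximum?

Critical points: f'(w) = -w^3 - 2w^2 + 9w + 18 vanishes at w = -3, -2, 3.
Since f''(w) = -3w^2 - 4w + 9, we get f''(-3) = -6 < 0 ⇒ local maximum; f''(-2) = 5 > 0 ⇒ local minimum; f''(3) = -30 < 0 ⇒ local maximum.
Thus f has its largest local maximum at w = 3, with value 217/4.

3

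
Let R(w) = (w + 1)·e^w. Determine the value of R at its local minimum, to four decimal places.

R'(w) = 1·e^w + (w + 1)·1·e^w = (w + 2)·e^w. Since e^w > 0, the only critical point is w = -2.
R''(-2) has the same sign as 1 > 0, so this is a local minimum.
R(-2) = (-1)·e^(-2) ≈ -0.1353.

-0.1353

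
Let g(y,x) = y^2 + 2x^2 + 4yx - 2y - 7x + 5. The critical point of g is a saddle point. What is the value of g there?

∂g/∂y = 2y + 4x - 2 = 0 and ∂g/∂x = 4y + 4x - 7 = 0, so (y, x) = (5/2, -3/4).
The Hessian has g_{yy} = 2, g_{xx} = 4, g_{yx} = 4, giving D = -8 < 0, so the point is a saddle point.
g(5/2, -3/4) = 41/8.

41/8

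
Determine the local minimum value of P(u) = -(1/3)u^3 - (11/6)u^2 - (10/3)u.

2

P'(u) = -u^2 - (11/3)u - 10/3. Setting P'(u) = 0 gives u ∈ {-2, -5/3}.
Since P''(u) = -2u - 11/3, we get P''(-2) = 1/3 > 0 ⇒ local minimum; P''(-5/3) = -1/3 < 0 ⇒ local maximum.
So the local minimum value is P(-2) = 2.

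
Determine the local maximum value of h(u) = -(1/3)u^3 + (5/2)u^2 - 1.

Critical points: h'(u) = -u^2 + 5u vanishes at u = 0, 5.
h''(u) = -2u + 5. h''(0) = 5 > 0 ⇒ local minimum; h''(5) = -5 < 0 ⇒ local maximum.
So the local maximum value is h(5) = 119/6.

119/6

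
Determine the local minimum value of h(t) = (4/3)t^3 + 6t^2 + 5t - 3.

h'(t) = 4t^2 + 12t + 5. Setting h'(t) = 0 gives t ∈ {-5/2, -1/2}.
Second-derivative test with h''(t) = 8t + 12: h''(-5/2) = -8 < 0 ⇒ local maximum; h''(-1/2) = 8 > 0 ⇒ local minimum.
So the local minimum value is h(-1/2) = -25/6.

-25/6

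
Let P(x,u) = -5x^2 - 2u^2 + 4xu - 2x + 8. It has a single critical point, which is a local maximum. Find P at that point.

25/3

∂P/∂x = -10x + 4u - 2 = 0 and ∂P/∂u = 4x - 4u = 0, so (x, u) = (-1/3, -1/3).
The Hessian has P_{xx} = -10, P_{uu} = -4, P_{xu} = 4, giving D = 24 > 0 with P_{xx} < 0, so the point is a local maximum.
P(-1/3, -1/3) = 25/3.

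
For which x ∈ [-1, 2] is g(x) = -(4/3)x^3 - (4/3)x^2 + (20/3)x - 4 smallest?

-1

The derivative is -4x^2 - (8/3)x + 20/3, whose only zero in [-1, 2] is x = 1.
Evaluating at the critical points and endpoints: g(-1) = -32/3,  g(1) = 0,  g(2) = -20/3.
So the minimum is g(-1) = -32/3.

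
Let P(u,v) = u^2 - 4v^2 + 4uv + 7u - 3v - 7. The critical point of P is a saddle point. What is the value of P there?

-327/32

∂P/∂u = 2u + 4v + 7 = 0 and ∂P/∂v = 4u - 8v - 3 = 0, so (u, v) = (-11/8, -17/16).
The Hessian has P_{uu} = 2, P_{vv} = -8, P_{uv} = 4, giving D = -32 < 0, so the point is a saddle point.
P(-11/8, -17/16) = -327/32.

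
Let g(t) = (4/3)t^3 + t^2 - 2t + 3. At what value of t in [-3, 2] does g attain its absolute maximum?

2

The derivative is 4t^2 + 2t - 2, which vanishes at t = -1 and t = 1/2.
Compare values at every candidate in [-3, 2]: g(-3) = -18; g(-1) = 14/3; g(1/2) = 29/12; g(2) = 41/3.
The maximum over the interval is 41/3, attained at t = 2.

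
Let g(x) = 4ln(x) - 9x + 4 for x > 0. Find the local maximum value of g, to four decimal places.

g'(x) = 4/x − 9 = 0 gives x = 4/9.
g''(x) = -4/x², which is negative for x > 0, so this is a local maximum.
g(4/9) = 4·ln(4/9) - 4 + 4 ≈ -3.2437.

-3.2437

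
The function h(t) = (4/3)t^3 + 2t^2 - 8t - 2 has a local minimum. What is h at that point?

Critical points: h'(t) = 4t^2 + 4t - 8 vanishes at t = -2, 1.
Since h''(t) = 8t + 4, we get h''(-2) = -12 < 0 ⇒ local maximum; h''(1) = 12 > 0 ⇒ local minimum.
Thus h has its local minimum at t = 1, with value -20/3.

-20/3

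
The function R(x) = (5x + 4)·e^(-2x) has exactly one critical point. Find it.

-3/10

Differentiating with the product rule gives R'(x) = (-10x - 3)·e^(-2x). Since e^(-2x) > 0, the only critical point is x = -3/10.
R''(-3/10) has the same sign as -10 < 0, so this is a local maximum.
R(-3/10) = (5/2)·e^(3/5) ≈ 4.5553.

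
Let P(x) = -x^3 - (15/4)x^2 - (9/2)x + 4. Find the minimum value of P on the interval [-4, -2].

The derivative is -3x^2 - (15/2)x - 9/2, which has no zeros in [-4, -2].
Compare values at every candidate in [-4, -2]: P(-4) = 26; P(-2) = 6.
So the minimum is P(-2) = 6.

6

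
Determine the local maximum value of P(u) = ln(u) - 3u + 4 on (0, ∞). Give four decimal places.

1.9014

P'(u) = 1/u − 3 = 0 gives u = 1/3.
P''(u) = -1/u², which is negative for u > 0, so this is a local maximum.
P(1/3) = 1·ln(1/3) - 1 + 4 ≈ 1.9014.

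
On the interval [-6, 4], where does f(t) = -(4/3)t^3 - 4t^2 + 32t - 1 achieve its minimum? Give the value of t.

Differentiating, f'(t) = -4t^2 - 8t + 32; which vanishes at t = -4 and t = 2.
Evaluating at the critical points and endpoints: f(-6) = -49,  f(-4) = -323/3,  f(2) = 109/3,  f(4) = -67/3.
So the minimum is f(-4) = -323/3.

-4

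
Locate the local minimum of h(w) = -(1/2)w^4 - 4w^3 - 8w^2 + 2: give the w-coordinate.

h'(w) = -2w^3 - 12w^2 - 16w = 0 at w = -4, -2, 0.
h''(w) = -6w^2 - 24w - 16. h''(-4) = -16 < 0 ⇒ local maximum; h''(-2) = 8 > 0 ⇒ local minimum; h''(0) = -16 < 0 ⇒ local maximum.
So the local minimum value is h(-2) = -6.

-2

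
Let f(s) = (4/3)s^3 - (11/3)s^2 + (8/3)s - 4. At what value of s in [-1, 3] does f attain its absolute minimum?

-1

f'(s) = 4s^2 - (22/3)s + 8/3, which vanishes at s = 1/2 and s = 4/3.
Candidates: f(-1) = -35/3, f(1/2) = -41/12, f(4/3) = -308/81, f(3) = 7.
The minimum over the interval is -35/3, attained at s = -1.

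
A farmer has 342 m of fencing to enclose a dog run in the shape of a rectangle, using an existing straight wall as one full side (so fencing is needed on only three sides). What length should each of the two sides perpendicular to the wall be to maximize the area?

Let the sides perpendicular to the wall have length x and the parallel side y, so 2x + y = 342 and the area is A = xy = x(342 − 2x).
A'(x) = 342 − 4x = 0 gives x = 171/2, and A''(x) = −4 < 0 confirms a maximum.
Then y = 342 − 2·171/2 = 171 and A = 29241/2.

171/2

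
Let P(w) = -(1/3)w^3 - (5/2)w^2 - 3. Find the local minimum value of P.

Critical points: P'(w) = -w^2 - 5w vanishes at w = -5, 0.
P''(w) = -2w - 5. P''(-5) = 5 > 0 ⇒ local minimum; P''(0) = -5 < 0 ⇒ local maximum.
The local minimum is P(-5) = -143/6.

-143/6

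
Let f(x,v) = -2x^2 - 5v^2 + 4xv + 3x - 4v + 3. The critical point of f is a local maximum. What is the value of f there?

∂f/∂x = -4x + 4v + 3 = 0 and ∂f/∂v = 4x - 10v - 4 = 0, so (x, v) = (7/12, -1/6).
The Hessian has f_{xx} = -4, f_{vv} = -10, f_{xv} = 4, giving D = 24 > 0 with f_{xx} < 0, so the point is a local maximum.
f(7/12, -1/6) = 101/24.

101/24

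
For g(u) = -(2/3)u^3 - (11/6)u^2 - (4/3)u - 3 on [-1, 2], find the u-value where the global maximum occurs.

g'(u) = -2u^2 - (11/3)u - 4/3, whose only zero in [-1, 2] is u = -1/2.
Evaluating at the critical points and endpoints: g(-1) = -17/6; g(-1/2) = -65/24; g(2) = -55/3.
The maximum over the interval is -65/24, attained at u = -1/2.

-1/2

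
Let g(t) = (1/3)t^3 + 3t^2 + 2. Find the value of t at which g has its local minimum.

Critical points: g'(t) = t^2 + 6t vanishes at t = -6, 0.
Since g''(t) = 2t + 6, we get g''(-6) = -6 < 0 ⇒ local maximum; g''(0) = 6 > 0 ⇒ local minimum.
Thus g has its local minimum at t = 0, with value 2.

0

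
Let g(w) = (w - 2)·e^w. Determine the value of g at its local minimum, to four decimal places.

-2.7183

By the product rule, g'(w) = (w - 1)·e^w. Since e^w > 0, the only critical point is w = 1.
g''(1) has the same sign as 1 > 0, so this is a local minimum.
g(1) = (-1)·e^(1) ≈ -2.7183.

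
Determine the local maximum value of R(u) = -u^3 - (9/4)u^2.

R'(u) = -3u^2 - (9/2)u = 0 at u = -3/2, 0.
Second-derivative test with R''(u) = -6u - 9/2: R''(-3/2) = 9/2 > 0 ⇒ local minimum; R''(0) = -9/2 < 0 ⇒ local maximum.
The local maximum is R(0) = 0.

0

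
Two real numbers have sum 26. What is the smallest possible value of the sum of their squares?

With a + b = 26, a^2 + b^2 = a^2 + (26 − a)^2.
The derivative 2a − 2(26 − a) = 4a − 52 vanishes at a = 13; second derivative 4 > 0, a minimum.
The minimum is 2·(13)^2 = 338.

338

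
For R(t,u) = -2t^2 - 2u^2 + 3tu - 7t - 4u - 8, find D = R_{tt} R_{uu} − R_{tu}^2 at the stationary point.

7

∂R/∂t = -4t + 3u - 7 = 0 and ∂R/∂u = 3t - 4u - 4 = 0, so (t, u) = (-40/7, -37/7).
The Hessian has R_{tt} = -4, R_{uu} = -4, R_{tu} = 3, giving D = 7 > 0 with R_{tt} < 0, so the point is a local maximum.
D = (-4)·(-4) − (3)^2 = 7.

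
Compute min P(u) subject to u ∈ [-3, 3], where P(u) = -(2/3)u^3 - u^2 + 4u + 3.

P'(u) = -2u^2 - 2u + 4, which vanishes at u = -2 and u = 1.
Compare values at every candidate in [-3, 3]: P(-3) = 0,  P(-2) = -11/3,  P(1) = 16/3,  P(3) = -12.
The minimum over the interval is -12, attained at u = 3.

-12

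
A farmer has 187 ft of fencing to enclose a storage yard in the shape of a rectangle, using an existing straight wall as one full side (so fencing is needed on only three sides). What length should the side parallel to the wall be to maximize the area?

187/2

Let the sides perpendicular to the wall have length x and the parallel side y, so 2x + y = 187 and the area is A = xy = x(187 − 2x).
A'(x) = 187 − 4x = 0 gives x = 187/4, and A''(x) = −4 < 0 confirms a maximum.
Then y = 187 − 2·187/4 = 187/2 and A = 34969/8.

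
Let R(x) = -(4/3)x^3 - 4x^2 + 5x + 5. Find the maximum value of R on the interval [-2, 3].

19/3

Differentiating, R'(x) = -4x^2 - 8x + 5; whose only zero in [-2, 3] is x = 1/2.
Evaluating at the critical points and endpoints: R(-2) = -31/3, R(1/2) = 19/3, R(3) = -52.
Hence the absolute maximum is 19/3 at x = 1/2.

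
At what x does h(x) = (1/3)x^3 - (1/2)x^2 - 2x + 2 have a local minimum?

2

Critical points: h'(x) = x^2 - x - 2 vanishes at x = -1, 2.
Second-derivative test with h''(x) = 2x - 1: h''(-1) = -3 < 0 ⇒ local maximum; h''(2) = 3 > 0 ⇒ local minimum.
Thus h has its local minimum at x = 2, with value -4/3.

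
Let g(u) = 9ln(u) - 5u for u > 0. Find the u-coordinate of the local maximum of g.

9/5

g'(u) = 9/u − 5 = 0 gives u = 9/5.
g''(u) = -9/u², which is negative for u > 0, so this is a local maximum.
g(9/5) = 9·ln(9/5) - 9 ≈ -3.7099.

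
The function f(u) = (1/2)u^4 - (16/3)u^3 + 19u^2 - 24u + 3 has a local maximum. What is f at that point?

-3/2

f'(u) = 2u^3 - 16u^2 + 38u - 24. Setting f'(u) = 0 gives u ∈ {1, 3, 4}.
Second-derivative test with f''(u) = 6u^2 - 32u + 38: f''(1) = 12 > 0 ⇒ local minimum; f''(3) = -4 < 0 ⇒ local maximum; f''(4) = 6 > 0 ⇒ local minimum.
So the local maximum value is f(3) = -3/2.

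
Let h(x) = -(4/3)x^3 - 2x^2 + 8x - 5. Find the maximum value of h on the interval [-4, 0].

49/3

Differentiating, h'(x) = -4x^2 - 4x + 8; whose only zero in [-4, 0] is x = -2.
Candidates: h(-4) = 49/3, h(-2) = -55/3, h(0) = -5.
The maximum over the interval is 49/3, attained at x = -4.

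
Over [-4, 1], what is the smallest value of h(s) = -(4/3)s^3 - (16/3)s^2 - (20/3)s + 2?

-34/3

The derivative is -4s^2 - (32/3)s - 20/3, which vanishes at s = -5/3 and s = -1.
Compare values at every candidate in [-4, 1]: h(-4) = 86/3; h(-5/3) = 362/81; h(-1) = 14/3; h(1) = -34/3.
Hence the absolute minimum is -34/3 at s = 1.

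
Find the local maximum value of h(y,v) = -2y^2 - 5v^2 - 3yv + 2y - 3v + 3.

∂h/∂y = -4y - 3v + 2 = 0 and ∂h/∂v = -3y - 10v - 3 = 0, so (y, v) = (29/31, -18/31).
The Hessian has h_{yy} = -4, h_{vv} = -10, h_{yv} = -3, giving D = 31 > 0 with h_{yy} < 0, so the point is a local maximum.
h(29/31, -18/31) = 149/31.

149/31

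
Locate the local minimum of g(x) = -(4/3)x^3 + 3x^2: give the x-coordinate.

g'(x) = -4x^2 + 6x = 0 at x = 0, 3/2.
g''(x) = -8x + 6. g''(0) = 6 > 0 ⇒ local minimum; g''(3/2) = -6 < 0 ⇒ local maximum.
So the local minimum value is g(0) = 0.

0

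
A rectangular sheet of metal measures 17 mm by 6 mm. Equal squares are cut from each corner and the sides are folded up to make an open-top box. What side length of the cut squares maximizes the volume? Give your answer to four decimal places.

With cut size x, the volume is V(x) = x(17 − 2x)(6 − 2x) for 0 < x < 3.
V'(x) = 12x^2 − 92x + 102. Setting V'(x) = 0 gives x ≈ 1.3445 (the root in (0, 3)).
V''(x) = 24x − 92 is negative there, so this is the maximum; V ≈ 63.7074.

1.3445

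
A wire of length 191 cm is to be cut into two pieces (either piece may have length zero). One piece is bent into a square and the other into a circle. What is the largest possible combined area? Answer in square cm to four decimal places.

2903.0657

Let x be the length used for the square. Square side x/4; circle radius (191−x)/(2π).
A(x) = (x/4)² + π·((191−x)/(2π))² = x²/16 + (191−x)²/(4π) for 0 ≤ x ≤ 191. A'(x) = x/8 − (191−x)/(2π) = 0 gives x = 4·191/(π+4) ≈ 106.9789.
A'' > 0, so the interior critical point is a minimum; the maximum is at an endpoint. A(0) = 2903.0657 and A(191) = 2280.0625, so the largest area is 2903.0657.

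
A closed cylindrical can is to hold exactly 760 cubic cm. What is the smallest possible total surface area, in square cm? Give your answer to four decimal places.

461.0241

With radius r and height h, πr²h = 760 so h = 760/(πr²), and S(r) = 2πr² + 2πrh = 2πr² + 2·760/r.
S'(r) = 4πr − 2·760/r² = 0 ⇒ r³ = 760/(2π), so r ≈ 4.9455 and h = 2r ≈ 9.8910.
S''(r) = 4π + 4·760/r³ > 0, so this is the minimum; S ≈ 461.0241.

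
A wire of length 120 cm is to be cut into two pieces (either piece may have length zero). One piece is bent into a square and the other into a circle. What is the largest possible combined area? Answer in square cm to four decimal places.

1145.9156

Let x be the length used for the square. Square side x/4; circle radius (120−x)/(2π).
A(x) = (x/4)² + π·((120−x)/(2π))² = x²/16 + (120−x)²/(4π) for 0 ≤ x ≤ 120. A'(x) = x/8 − (120−x)/(2π) = 0 gives x = 4·120/(π+4) ≈ 67.2119.
A'' > 0, so the interior critical point is a minimum; the maximum is at an endpoint. A(0) = 1145.9156 and A(120) = 900.0000, so the largest area is 1145.9156.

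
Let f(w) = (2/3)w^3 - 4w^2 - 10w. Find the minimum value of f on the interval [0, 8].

Differentiating, f'(w) = 2w^2 - 8w - 10; whose only zero in [0, 8] is w = 5.
Compare values at every candidate in [0, 8]: f(0) = 0,  f(5) = -200/3,  f(8) = 16/3.
So the minimum is f(5) = -200/3.

-200/3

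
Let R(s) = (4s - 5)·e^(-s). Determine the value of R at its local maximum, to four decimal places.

0.4216

Differentiating with the product rule gives R'(s) = (-4s + 9)·e^(-s). Since e^(-s) > 0, the only critical point is s = 9/4.
R''(9/4) has the same sign as -4 < 0, so this is a local maximum.
R(9/4) = (4)·e^(-9/4) ≈ 0.4216.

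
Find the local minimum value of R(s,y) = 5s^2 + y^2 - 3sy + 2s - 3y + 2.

∂R/∂s = 10s - 3y + 2 = 0 and ∂R/∂y = -3s + 2y - 3 = 0, so (s, y) = (5/11, 24/11).
The Hessian has R_{ss} = 10, R_{yy} = 2, R_{sy} = -3, giving D = 11 > 0 with R_{ss} > 0, so the point is a local minimum.
R(5/11, 24/11) = -9/11.

-9/11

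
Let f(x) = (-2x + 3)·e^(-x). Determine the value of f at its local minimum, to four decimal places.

Differentiating with the product rule gives f'(x) = (2x - 5)·e^(-x). Since e^(-x) > 0, the only critical point is x = 5/2.
f''(5/2) has the same sign as 2 > 0, so this is a local minimum.
f(5/2) = (-2)·e^(-5/2) ≈ -0.1642.

-0.1642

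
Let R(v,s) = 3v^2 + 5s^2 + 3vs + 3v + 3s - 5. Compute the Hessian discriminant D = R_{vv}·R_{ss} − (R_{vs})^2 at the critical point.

51

∂R/∂v = 6v + 3s + 3 = 0 and ∂R/∂s = 3v + 10s + 3 = 0, so (v, s) = (-7/17, -3/17).
The Hessian has R_{vv} = 6, R_{ss} = 10, R_{vs} = 3, giving D = 51 > 0 with R_{vv} > 0, so the point is a local minimum.
D = (6)·(10) − (3)^2 = 51.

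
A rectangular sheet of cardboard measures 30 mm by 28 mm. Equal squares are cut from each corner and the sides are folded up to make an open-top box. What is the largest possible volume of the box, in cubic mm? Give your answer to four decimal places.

1801.7636

With cut size x, the volume is V(x) = x(30 − 2x)(28 − 2x) for 0 < x < 14.
V'(x) = 12x^2 − 232x + 840. Setting V'(x) = 0 gives x ≈ 4.8247 (the root in (0, 14)).
V''(x) = 24x − 232 is negative there, so this is the maximum; V ≈ 1801.7636.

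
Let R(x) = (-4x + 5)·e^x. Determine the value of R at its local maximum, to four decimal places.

5.1361

Differentiating with the product rule gives R'(x) = (-4x + 1)·e^x. Since e^x > 0, the only critical point is x = 1/4.
R''(1/4) has the same sign as -4 < 0, so this is a local maximum.
R(1/4) = (4)·e^(1/4) ≈ 5.1361.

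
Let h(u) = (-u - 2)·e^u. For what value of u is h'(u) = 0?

By the product rule, h'(u) = (-u - 3)·e^u. Since e^u > 0, the only critical point is u = -3.
h''(-3) has the same sign as -1 < 0, so this is a local maximum.
h(-3) = (1)·e^(-3) ≈ 0.0498.

-3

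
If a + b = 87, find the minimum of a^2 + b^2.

With a + b = 87, a^2 + b^2 = a^2 + (87 − a)^2.
The derivative 2a − 2(87 − a) = 4a − 174 vanishes at a = 87/2; second derivative 4 > 0, a minimum.
The minimum is 2·(87/2)^2 = 7569/2.

7569/2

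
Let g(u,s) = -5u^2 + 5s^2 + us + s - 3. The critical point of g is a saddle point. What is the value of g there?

-308/101

∂g/∂u = -10u + s = 0 and ∂g/∂s = u + 10s + 1 = 0, so (u, s) = (-1/101, -10/101).
The Hessian has g_{uu} = -10, g_{ss} = 10, g_{us} = 1, giving D = -101 < 0, so the point is a saddle point.
g(-1/101, -10/101) = -308/101.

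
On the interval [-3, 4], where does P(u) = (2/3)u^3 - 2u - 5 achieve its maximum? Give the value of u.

Differentiating, P'(u) = 2u^2 - 2; which vanishes at u = -1 and u = 1.
Compare values at every candidate in [-3, 4]: P(-3) = -17,  P(-1) = -11/3,  P(1) = -19/3,  P(4) = 89/3.
So the maximum is P(4) = 89/3.

4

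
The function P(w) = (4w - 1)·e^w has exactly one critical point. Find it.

Differentiating with the product rule gives P'(w) = (4w + 3)·e^w. Since e^w > 0, the only critical point is w = -3/4.
P''(-3/4) has the same sign as 4 > 0, so this is a local minimum.
P(-3/4) = (-4)·e^(-3/4) ≈ -1.8895.

-3/4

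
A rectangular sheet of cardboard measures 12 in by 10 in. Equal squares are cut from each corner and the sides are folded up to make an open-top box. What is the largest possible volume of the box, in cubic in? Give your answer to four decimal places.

With cut size x, the volume is V(x) = x(12 − 2x)(10 − 2x) for 0 < x < 5.
V'(x) = 12x^2 − 88x + 120. Setting V'(x) = 0 gives x ≈ 1.8107 (the root in (0, 5)).
V''(x) = 24x − 88 is negative there, so this is the maximum; V ≈ 96.7706.

96.7706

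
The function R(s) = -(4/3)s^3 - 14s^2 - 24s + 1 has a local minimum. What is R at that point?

Critical points: R'(s) = -4s^2 - 28s - 24 vanishes at s = -6, -1.
Second-derivative test with R''(s) = -8s - 28: R''(-6) = 20 > 0 ⇒ local minimum; R''(-1) = -20 < 0 ⇒ local maximum.
The local minimum is R(-6) = -71.

-71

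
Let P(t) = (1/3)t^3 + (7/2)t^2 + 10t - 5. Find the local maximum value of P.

P'(t) = t^2 + 7t + 10 = 0 at t = -5, -2.
Second-derivative test with P''(t) = 2t + 7: P''(-5) = -3 < 0 ⇒ local maximum; P''(-2) = 3 > 0 ⇒ local minimum.
Thus P has its local maximum at t = -5, with value -55/6.

-55/6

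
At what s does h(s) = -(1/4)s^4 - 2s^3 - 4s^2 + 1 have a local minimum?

h'(s) = -s^3 - 6s^2 - 8s = 0 at s = -4, -2, 0.
h''(s) = -3s^2 - 12s - 8. h''(-4) = -8 < 0 ⇒ local maximum; h''(-2) = 4 > 0 ⇒ local minimum; h''(0) = -8 < 0 ⇒ local maximum.
So the local minimum value is h(-2) = -3.

-2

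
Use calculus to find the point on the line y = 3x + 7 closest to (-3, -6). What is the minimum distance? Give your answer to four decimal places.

Minimize D(x)^2 = (x + 3)^2 + (3x + 13)^2.
d/dx[D^2] = 2(x + 3) + 2·3·(3x + 13) = 0 ⇒ x = -21/5.
Then y = -28/5 and the distance is √(8/5) ≈ 1.2649.

1.2649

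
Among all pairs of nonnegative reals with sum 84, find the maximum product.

With x + y = 84, the product is P(x) = x(84 − x).
P'(x) = 84 − 2x = 0 gives x = 42; P'' = −2 < 0, so this is the maximum.
P = 42·42 = 1764.

1764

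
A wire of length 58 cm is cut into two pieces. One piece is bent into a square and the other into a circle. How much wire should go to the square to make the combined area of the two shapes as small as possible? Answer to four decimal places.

Let x be the length used for the square. Square side x/4; circle radius (58−x)/(2π).
A(x) = (x/4)² + π·((58−x)/(2π))² = x²/16 + (58−x)²/(4π) for 0 ≤ x ≤ 58. A'(x) = x/8 − (58−x)/(2π) = 0 gives x = 4·58/(π+4) ≈ 32.4858.
A'' = 1/8 + 1/(2π) > 0, so this gives the minimum combined area; x ≈ 32.4858 cm to the square.

32.4858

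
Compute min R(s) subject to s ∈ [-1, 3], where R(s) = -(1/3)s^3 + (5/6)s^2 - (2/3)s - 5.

Differentiating, R'(s) = -s^2 + (5/3)s - 2/3; which vanishes at s = 2/3 and s = 1.
Candidates: R(-1) = -19/6,  R(2/3) = -419/81,  R(1) = -31/6,  R(3) = -17/2.
So the minimum is R(3) = -17/2.

-17/2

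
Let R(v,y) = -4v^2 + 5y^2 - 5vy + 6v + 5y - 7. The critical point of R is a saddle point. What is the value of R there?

-101/21

∂R/∂v = -8v - 5y + 6 = 0 and ∂R/∂y = -5v + 10y + 5 = 0, so (v, y) = (17/21, -2/21).
The Hessian has R_{vv} = -8, R_{yy} = 10, R_{vy} = -5, giving D = -105 < 0, so the point is a saddle point.
R(17/21, -2/21) = -101/21.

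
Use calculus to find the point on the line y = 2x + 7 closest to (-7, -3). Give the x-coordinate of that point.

-27/5

Minimize D(x)^2 = (x + 7)^2 + (2x + 10)^2.
d/dx[D^2] = 2(x + 7) + 2·2·(2x + 10) = 0 ⇒ x = -27/5.
Then y = -19/5 and the distance is √(16/5) ≈ 1.7889.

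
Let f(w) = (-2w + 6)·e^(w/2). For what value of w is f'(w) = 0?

1

By the product rule, f'(w) = (-w + 1)·e^(w/2). Since e^(w/2) > 0, the only critical point is w = 1.
f''(1) has the same sign as -1 < 0, so this is a local maximum.
f(1) = (4)·e^(1/2) ≈ 6.5949.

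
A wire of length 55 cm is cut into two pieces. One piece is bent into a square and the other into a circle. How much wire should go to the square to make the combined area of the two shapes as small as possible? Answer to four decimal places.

30.8055

Let x be the length used for the square. Square side x/4; circle radius (55−x)/(2π).
A(x) = (x/4)² + π·((55−x)/(2π))² = x²/16 + (55−x)²/(4π) for 0 ≤ x ≤ 55. A'(x) = x/8 − (55−x)/(2π) = 0 gives x = 4·55/(π+4) ≈ 30.8055.
A'' = 1/8 + 1/(2π) > 0, so this gives the minimum combined area; x ≈ 30.8055 cm to the square.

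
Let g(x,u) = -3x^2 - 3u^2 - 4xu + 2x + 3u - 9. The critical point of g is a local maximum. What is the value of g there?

-33/4

∂g/∂x = -6x - 4u + 2 = 0 and ∂g/∂u = -4x - 6u + 3 = 0, so (x, u) = (0, 1/2).
The Hessian has g_{xx} = -6, g_{uu} = -6, g_{xu} = -4, giving D = 20 > 0 with g_{xx} < 0, so the point is a local maximum.
g(0, 1/2) = -33/4.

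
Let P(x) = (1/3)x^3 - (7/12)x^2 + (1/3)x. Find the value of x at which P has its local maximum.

P'(x) = x^2 - (7/6)x + 1/3. Setting P'(x) = 0 gives x ∈ {1/2, 2/3}.
Second-derivative test with P''(x) = 2x - 7/6: P''(1/2) = -1/6 < 0 ⇒ local maximum; P''(2/3) = 1/6 > 0 ⇒ local minimum.
So the local maximum value is P(1/2) = 1/16.

1/2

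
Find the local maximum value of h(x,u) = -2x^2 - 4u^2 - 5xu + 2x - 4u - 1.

∂h/∂x = -4x - 5u + 2 = 0 and ∂h/∂u = -5x - 8u - 4 = 0, so (x, u) = (36/7, -26/7).
The Hessian has h_{xx} = -4, h_{uu} = -8, h_{xu} = -5, giving D = 7 > 0 with h_{xx} < 0, so the point is a local maximum.
h(36/7, -26/7) = 81/7.

81/7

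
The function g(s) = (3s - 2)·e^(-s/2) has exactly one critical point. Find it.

g'(s) = 3·e^(-s/2) + (3s - 2)·(-1/2)·e^(-s/2) = (-(3/2)s + 4)·e^(-s/2). Since e^(-s/2) > 0, the only critical point is s = 8/3.
g''(8/3) has the same sign as -3/2 < 0, so this is a local maximum.
g(8/3) = (6)·e^(-4/3) ≈ 1.5816.

8/3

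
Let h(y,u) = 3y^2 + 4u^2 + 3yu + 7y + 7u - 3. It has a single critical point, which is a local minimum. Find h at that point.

-313/39

∂h/∂y = 6y + 3u + 7 = 0 and ∂h/∂u = 3y + 8u + 7 = 0, so (y, u) = (-35/39, -7/13).
The Hessian has h_{yy} = 6, h_{uu} = 8, h_{yu} = 3, giving D = 39 > 0 with h_{yy} > 0, so the point is a local minimum.
h(-35/39, -7/13) = -313/39.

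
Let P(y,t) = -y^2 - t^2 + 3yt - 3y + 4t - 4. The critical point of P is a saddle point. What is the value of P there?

∂P/∂y = -2y + 3t - 3 = 0 and ∂P/∂t = 3y - 2t + 4 = 0, so (y, t) = (-6/5, 1/5).
The Hessian has P_{yy} = -2, P_{tt} = -2, P_{yt} = 3, giving D = -5 < 0, so the point is a saddle point.
P(-6/5, 1/5) = -9/5.

-9/5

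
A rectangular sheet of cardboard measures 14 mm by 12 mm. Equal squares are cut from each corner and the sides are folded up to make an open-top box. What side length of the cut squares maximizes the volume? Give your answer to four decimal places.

With cut size x, the volume is V(x) = x(14 − 2x)(12 − 2x) for 0 < x < 6.
V'(x) = 12x^2 − 104x + 168. Setting V'(x) = 0 gives x ≈ 2.1475 (the root in (0, 6)).
V''(x) = 24x − 104 is negative there, so this is the maximum; V ≈ 160.5837.

2.1475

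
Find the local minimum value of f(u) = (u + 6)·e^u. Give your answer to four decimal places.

-0.0009

Differentiating with the product rule gives f'(u) = (u + 7)·e^u. Since e^u > 0, the only critical point is u = -7.
f''(-7) has the same sign as 1 > 0, so this is a local minimum.
f(-7) = (-1)·e^(-7) ≈ -0.0009.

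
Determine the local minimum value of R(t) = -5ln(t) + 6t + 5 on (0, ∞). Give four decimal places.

R'(t) = -5/t + 6 = 0 gives t = 5/6.
R''(t) = 5/t², which is positive for t > 0, so this is a local minimum.
R(5/6) = -5·ln(5/6) + 5 + 5 ≈ 10.9116.

10.9116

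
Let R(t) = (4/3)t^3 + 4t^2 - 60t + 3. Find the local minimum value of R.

Critical points: R'(t) = 4t^2 + 8t - 60 vanishes at t = -5, 3.
Since R''(t) = 8t + 8, we get R''(-5) = -32 < 0 ⇒ local maximum; R''(3) = 32 > 0 ⇒ local minimum.
So the local minimum value is R(3) = -105.

-105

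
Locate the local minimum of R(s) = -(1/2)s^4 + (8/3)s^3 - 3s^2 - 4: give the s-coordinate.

R'(s) = -2s^3 + 8s^2 - 6s = 0 at s = 0, 1, 3.
R''(s) = -6s^2 + 16s - 6. R''(0) = -6 < 0 ⇒ local maximum; R''(1) = 4 > 0 ⇒ local minimum; R''(3) = -12 < 0 ⇒ local maximum.
So the local minimum value is R(1) = -29/6.

1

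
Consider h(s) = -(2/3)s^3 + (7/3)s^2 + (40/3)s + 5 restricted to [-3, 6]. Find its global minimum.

-620/81

Differentiating, h'(s) = -2s^2 + (14/3)s + 40/3; which vanishes at s = -5/3 and s = 4.
Compare values at every candidate in [-3, 6]: h(-3) = 4; h(-5/3) = -620/81; h(4) = 53; h(6) = 25.
Hence the absolute minimum is -620/81 at s = -5/3.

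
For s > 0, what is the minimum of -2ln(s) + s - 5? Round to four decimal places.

P'(s) = -2/s + 1 = 0 gives s = 2.
P''(s) = 2/s², which is positive for s > 0, so this is a local minimum.
P(2) = -2·ln(2) + 2 - 5 ≈ -4.3863.

-4.3863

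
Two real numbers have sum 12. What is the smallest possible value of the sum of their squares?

72

With a + b = 12, a^2 + b^2 = a^2 + (12 − a)^2.
The derivative 2a − 2(12 − a) = 4a − 24 vanishes at a = 6; second derivative 4 > 0, a minimum.
The minimum is 2·(6)^2 = 72.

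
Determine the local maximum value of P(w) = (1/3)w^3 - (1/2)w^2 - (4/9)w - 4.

P'(w) = w^2 - w - 4/9 = 0 at w = -1/3, 4/3.
Second-derivative test with P''(w) = 2w - 1: P''(-1/3) = -5/3 < 0 ⇒ local maximum; P''(4/3) = 5/3 > 0 ⇒ local minimum.
So the local maximum value is P(-1/3) = -635/162.

-635/162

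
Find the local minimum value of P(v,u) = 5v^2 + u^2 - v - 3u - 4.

-63/10

∂P/∂v = 10v - 1 = 0 and ∂P/∂u = 2u - 3 = 0, so (v, u) = (1/10, 3/2).
The Hessian has P_{vv} = 10, P_{uu} = 2, P_{vu} = 0, giving D = 20 > 0 with P_{vv} > 0, so the point is a local minimum.
P(1/10, 3/2) = -63/10.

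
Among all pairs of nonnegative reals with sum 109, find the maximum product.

11881/4

With x + y = 109, the product is P(x) = x(109 − x).
P'(x) = 109 − 2x = 0 gives x = 109/2; P'' = −2 < 0, so this is the maximum.
P = 109/2·109/2 = 11881/4.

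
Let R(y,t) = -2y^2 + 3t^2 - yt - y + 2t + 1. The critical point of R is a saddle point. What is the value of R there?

18/25

∂R/∂y = -4y - t - 1 = 0 and ∂R/∂t = -y + 6t + 2 = 0, so (y, t) = (-4/25, -9/25).
The Hessian has R_{yy} = -4, R_{tt} = 6, R_{yt} = -1, giving D = -25 < 0, so the point is a saddle point.
R(-4/25, -9/25) = 18/25.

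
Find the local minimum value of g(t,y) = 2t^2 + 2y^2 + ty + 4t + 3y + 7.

67/15

∂g/∂t = 4t + y + 4 = 0 and ∂g/∂y = t + 4y + 3 = 0, so (t, y) = (-13/15, -8/15).
The Hessian has g_{tt} = 4, g_{yy} = 4, g_{ty} = 1, giving D = 15 > 0 with g_{tt} > 0, so the point is a local minimum.
g(-13/15, -8/15) = 67/15.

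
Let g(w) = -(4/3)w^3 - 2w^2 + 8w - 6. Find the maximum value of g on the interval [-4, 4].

Differentiating, g'(w) = -4w^2 - 4w + 8; which vanishes at w = -2 and w = 1.
Candidates: g(-4) = 46/3; g(-2) = -58/3; g(1) = -4/3; g(4) = -274/3.
So the maximum is g(-4) = 46/3.

46/3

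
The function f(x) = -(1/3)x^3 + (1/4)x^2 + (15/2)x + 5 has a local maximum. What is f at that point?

83/4

Critical points: f'(x) = -x^2 + (1/2)x + 15/2 vanishes at x = -5/2, 3.
Since f''(x) = -2x + 1/2, we get f''(-5/2) = 11/2 > 0 ⇒ local minimum; f''(3) = -11/2 < 0 ⇒ local maximum.
So the local maximum value is f(3) = 83/4.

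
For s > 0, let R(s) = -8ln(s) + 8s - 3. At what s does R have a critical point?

1

R'(s) = -8/s + 8 = 0 gives s = 1.
R''(s) = 8/s², which is positive for s > 0, so this is a local minimum.
R(1) = -8·ln(1) + 8 - 3 ≈ 5.0000.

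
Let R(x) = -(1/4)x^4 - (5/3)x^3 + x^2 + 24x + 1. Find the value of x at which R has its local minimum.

-3

R'(x) = -x^3 - 5x^2 + 2x + 24. Setting R'(x) = 0 gives x ∈ {-4, -3, 2}.
Second-derivative test with R''(x) = -3x^2 - 10x + 2: R''(-4) = -6 < 0 ⇒ local maximum; R''(-3) = 5 > 0 ⇒ local minimum; R''(2) = -30 < 0 ⇒ local maximum.
Thus R has its local minimum at x = -3, with value -149/4.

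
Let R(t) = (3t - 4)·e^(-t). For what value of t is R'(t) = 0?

R'(t) = 3·e^(-t) + (3t - 4)·(-1)·e^(-t) = (-3t + 7)·e^(-t). Since e^(-t) > 0, the only critical point is t = 7/3.
R''(7/3) has the same sign as -3 < 0, so this is a local maximum.
R(7/3) = (3)·e^(-7/3) ≈ 0.2909.

7/3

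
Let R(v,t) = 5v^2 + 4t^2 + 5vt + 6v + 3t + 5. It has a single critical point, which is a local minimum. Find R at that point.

16/5

∂R/∂v = 10v + 5t + 6 = 0 and ∂R/∂t = 5v + 8t + 3 = 0, so (v, t) = (-3/5, 0).
The Hessian has R_{vv} = 10, R_{tt} = 8, R_{vt} = 5, giving D = 55 > 0 with R_{vv} > 0, so the point is a local minimum.
R(-3/5, 0) = 16/5.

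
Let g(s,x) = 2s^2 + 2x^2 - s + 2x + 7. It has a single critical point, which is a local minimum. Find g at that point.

∂g/∂s = 4s - 1 = 0 and ∂g/∂x = 4x + 2 = 0, so (s, x) = (1/4, -1/2).
The Hessian has g_{ss} = 4, g_{xx} = 4, g_{sx} = 0, giving D = 16 > 0 with g_{ss} > 0, so the point is a local minimum.
g(1/4, -1/2) = 51/8.

51/8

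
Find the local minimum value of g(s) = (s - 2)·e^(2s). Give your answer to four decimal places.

g'(s) = 1·e^(2s) + (s - 2)·2·e^(2s) = (2s - 3)·e^(2s). Since e^(2s) > 0, the only critical point is s = 3/2.
g''(3/2) has the same sign as 2 > 0, so this is a local minimum.
g(3/2) = (-1/2)·e^(3) ≈ -10.0428.

-10.0428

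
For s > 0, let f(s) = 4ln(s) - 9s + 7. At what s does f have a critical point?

4/9

f'(s) = 4/s − 9 = 0 gives s = 4/9.
f''(s) = -4/s², which is negative for s > 0, so this is a local maximum.
f(4/9) = 4·ln(4/9) - 4 + 7 ≈ -0.2437.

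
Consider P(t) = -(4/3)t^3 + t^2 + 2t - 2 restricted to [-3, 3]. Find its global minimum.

-23

P'(t) = -4t^2 + 2t + 2, which vanishes at t = -1/2 and t = 1.
Compare values at every candidate in [-3, 3]: P(-3) = 37; P(-1/2) = -31/12; P(1) = -1/3; P(3) = -23.
So the minimum is P(3) = -23.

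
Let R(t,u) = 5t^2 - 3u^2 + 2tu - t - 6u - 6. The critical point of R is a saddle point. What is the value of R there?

-219/64

∂R/∂t = 10t + 2u - 1 = 0 and ∂R/∂u = 2t - 6u - 6 = 0, so (t, u) = (9/32, -29/32).
The Hessian has R_{tt} = 10, R_{uu} = -6, R_{tu} = 2, giving D = -64 < 0, so the point is a saddle point.
R(9/32, -29/32) = -219/64.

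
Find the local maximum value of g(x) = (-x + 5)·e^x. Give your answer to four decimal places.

54.5982

Differentiating with the product rule gives g'(x) = (-x + 4)·e^x. Since e^x > 0, the only critical point is x = 4.
g''(4) has the same sign as -1 < 0, so this is a local maximum.
g(4) = (1)·e^(4) ≈ 54.5982.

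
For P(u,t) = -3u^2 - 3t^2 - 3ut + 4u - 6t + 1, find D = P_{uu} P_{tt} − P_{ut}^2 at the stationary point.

∂P/∂u = -6u - 3t + 4 = 0 and ∂P/∂t = -3u - 6t - 6 = 0, so (u, t) = (14/9, -16/9).
The Hessian has P_{uu} = -6, P_{tt} = -6, P_{ut} = -3, giving D = 27 > 0 with P_{uu} < 0, so the point is a local maximum.
D = (-6)·(-6) − (-3)^2 = 27.

27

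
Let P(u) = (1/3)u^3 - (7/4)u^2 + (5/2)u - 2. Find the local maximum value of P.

-11/12

P'(u) = u^2 - (7/2)u + 5/2 = 0 at u = 1, 5/2.
P''(u) = 2u - 7/2. P''(1) = -3/2 < 0 ⇒ local maximum; P''(5/2) = 3/2 > 0 ⇒ local minimum.
Thus P has its local maximum at u = 1, with value -11/12.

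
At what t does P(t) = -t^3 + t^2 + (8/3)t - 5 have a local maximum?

P'(t) = -3t^2 + 2t + 8/3. Setting P'(t) = 0 gives t ∈ {-2/3, 4/3}.
Second-derivative test with P''(t) = -6t + 2: P''(-2/3) = 6 > 0 ⇒ local minimum; P''(4/3) = -6 < 0 ⇒ local maximum.
So the local maximum value is P(4/3) = -55/27.

4/3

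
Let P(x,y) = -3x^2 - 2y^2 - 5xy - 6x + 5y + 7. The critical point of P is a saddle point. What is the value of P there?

∂P/∂x = -6x - 5y - 6 = 0 and ∂P/∂y = -5x - 4y + 5 = 0, so (x, y) = (49, -60).
The Hessian has P_{xx} = -6, P_{yy} = -4, P_{xy} = -5, giving D = -1 < 0, so the point is a saddle point.
P(49, -60) = -290.

-290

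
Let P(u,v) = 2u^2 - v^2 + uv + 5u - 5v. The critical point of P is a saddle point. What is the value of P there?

∂P/∂u = 4u + v + 5 = 0 and ∂P/∂v = u - 2v - 5 = 0, so (u, v) = (-5/9, -25/9).
The Hessian has P_{uu} = 4, P_{vv} = -2, P_{uv} = 1, giving D = -9 < 0, so the point is a saddle point.
P(-5/9, -25/9) = 50/9.

50/9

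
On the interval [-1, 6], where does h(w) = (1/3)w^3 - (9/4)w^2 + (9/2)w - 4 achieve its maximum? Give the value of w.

6

The derivative is w^2 - (9/2)w + 9/2, which vanishes at w = 3/2 and w = 3.
Evaluating at the critical points and endpoints: h(-1) = -133/12, h(3/2) = -19/16, h(3) = -7/4, h(6) = 14.
So the maximum is h(6) = 14.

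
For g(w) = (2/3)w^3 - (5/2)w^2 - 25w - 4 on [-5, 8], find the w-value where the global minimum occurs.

5

g'(w) = 2w^2 - 5w - 25, which vanishes at w = -5/2 and w = 5.
Compare values at every candidate in [-5, 8]: g(-5) = -149/6, g(-5/2) = 779/24, g(5) = -649/6, g(8) = -68/3.
So the minimum is g(5) = -649/6.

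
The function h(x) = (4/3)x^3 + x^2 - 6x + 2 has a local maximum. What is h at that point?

35/4

Critical points: h'(x) = 4x^2 + 2x - 6 vanishes at x = -3/2, 1.
h''(x) = 8x + 2. h''(-3/2) = -10 < 0 ⇒ local maximum; h''(1) = 10 > 0 ⇒ local minimum.
So the local maximum value is h(-3/2) = 35/4.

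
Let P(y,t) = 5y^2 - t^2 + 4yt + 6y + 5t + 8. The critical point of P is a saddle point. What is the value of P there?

257/36

∂P/∂y = 10y + 4t + 6 = 0 and ∂P/∂t = 4y - 2t + 5 = 0, so (y, t) = (-8/9, 13/18).
The Hessian has P_{yy} = 10, P_{tt} = -2, P_{yt} = 4, giving D = -36 < 0, so the point is a saddle point.
P(-8/9, 13/18) = 257/36.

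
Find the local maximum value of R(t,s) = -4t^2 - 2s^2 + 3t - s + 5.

91/16

∂R/∂t = -8t + 3 = 0 and ∂R/∂s = -4s - 1 = 0, so (t, s) = (3/8, -1/4).
The Hessian has R_{tt} = -8, R_{ss} = -4, R_{ts} = 0, giving D = 32 > 0 with R_{tt} < 0, so the point is a local maximum.
R(3/8, -1/4) = 91/16.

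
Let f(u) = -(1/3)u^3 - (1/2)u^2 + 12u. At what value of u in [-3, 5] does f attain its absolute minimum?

-3

f'(u) = -u^2 - u + 12, whose only zero in [-3, 5] is u = 3.
Candidates: f(-3) = -63/2,  f(3) = 45/2,  f(5) = 35/6.
So the minimum is f(-3) = -63/2.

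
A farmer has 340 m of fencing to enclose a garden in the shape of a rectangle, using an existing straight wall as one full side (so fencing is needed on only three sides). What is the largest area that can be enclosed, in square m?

Let the sides perpendicular to the wall have length x and the parallel side y, so 2x + y = 340 and the area is A = xy = x(340 − 2x).
A'(x) = 340 − 4x = 0 gives x = 85, and A''(x) = −4 < 0 confirms a maximum.
Then y = 340 − 2·85 = 170 and A = 14450.

14450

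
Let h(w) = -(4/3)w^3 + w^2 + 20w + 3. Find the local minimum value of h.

h'(w) = -4w^2 + 2w + 20 = 0 at w = -2, 5/2.
Second-derivative test with h''(w) = -8w + 2: h''(-2) = 18 > 0 ⇒ local minimum; h''(5/2) = -18 < 0 ⇒ local maximum.
The local minimum is h(-2) = -67/3.

-67/3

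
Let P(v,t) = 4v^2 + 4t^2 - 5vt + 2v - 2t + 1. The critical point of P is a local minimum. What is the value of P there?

∂P/∂v = 8v - 5t + 2 = 0 and ∂P/∂t = -5v + 8t - 2 = 0, so (v, t) = (-2/13, 2/13).
The Hessian has P_{vv} = 8, P_{tt} = 8, P_{vt} = -5, giving D = 39 > 0 with P_{vv} > 0, so the point is a local minimum.
P(-2/13, 2/13) = 9/13.

9/13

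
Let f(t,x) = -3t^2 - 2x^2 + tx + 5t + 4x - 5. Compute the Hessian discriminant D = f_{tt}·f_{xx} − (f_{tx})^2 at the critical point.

∂f/∂t = -6t + x + 5 = 0 and ∂f/∂x = t - 4x + 4 = 0, so (t, x) = (24/23, 29/23).
The Hessian has f_{tt} = -6, f_{xx} = -4, f_{tx} = 1, giving D = 23 > 0 with f_{tt} < 0, so the point is a local maximum.
D = (-6)·(-4) − (1)^2 = 23.

23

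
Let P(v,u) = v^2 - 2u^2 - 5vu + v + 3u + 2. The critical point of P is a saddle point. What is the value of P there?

∂P/∂v = 2v - 5u + 1 = 0 and ∂P/∂u = -5v - 4u + 3 = 0, so (v, u) = (1/3, 1/3).
The Hessian has P_{vv} = 2, P_{uu} = -4, P_{vu} = -5, giving D = -33 < 0, so the point is a saddle point.
P(1/3, 1/3) = 8/3.

8/3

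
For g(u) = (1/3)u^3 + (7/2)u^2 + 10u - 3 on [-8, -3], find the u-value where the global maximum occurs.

-5

The derivative is u^2 + 7u + 10, whose only zero in [-8, -3] is u = -5.
Evaluating at the critical points and endpoints: g(-8) = -89/3; g(-5) = -43/6; g(-3) = -21/2.
Hence the absolute maximum is -43/6 at u = -5.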